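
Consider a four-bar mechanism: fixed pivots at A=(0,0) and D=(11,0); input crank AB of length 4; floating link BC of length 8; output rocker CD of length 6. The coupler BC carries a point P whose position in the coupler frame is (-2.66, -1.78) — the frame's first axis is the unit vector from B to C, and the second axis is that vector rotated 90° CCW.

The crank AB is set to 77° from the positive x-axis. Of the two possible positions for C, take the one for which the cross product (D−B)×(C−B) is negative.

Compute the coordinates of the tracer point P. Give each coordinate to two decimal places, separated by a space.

A=(0,0), D=(11.00,0)
B = A + 4.00·(cos77°, sin77°) = (0.8998, 3.8975)
|BD| = 10.8261
circle(B,8.00) ∩ circle(D,6.00): a=6.7062, h=4.3620
  candidates: C₊=(8.7267,5.5527) cross=47.223; C₋=(5.5860,-2.5863) cross=-47.223
  mode - wants cross < 0 → take C=(5.5860,-2.5863) (cross=-47.223)
ex = (C−B)/|BC| = (0.5858,-0.8105); ey = (0.8105,0.5858)
P = B + -2.66·ex + -1.78·ey = (-2.1010,5.0106)

-2.10 5.01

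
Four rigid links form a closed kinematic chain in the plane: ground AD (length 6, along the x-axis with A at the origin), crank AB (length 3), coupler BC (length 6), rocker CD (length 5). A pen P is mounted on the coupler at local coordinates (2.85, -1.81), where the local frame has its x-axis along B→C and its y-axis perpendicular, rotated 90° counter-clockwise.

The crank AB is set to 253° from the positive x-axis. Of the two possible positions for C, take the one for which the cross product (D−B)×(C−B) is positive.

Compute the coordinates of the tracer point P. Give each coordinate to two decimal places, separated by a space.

A=(0,0), D=(6.00,0)
B = A + 3.00·(cos253°, sin253°) = (-0.8771, -2.8689)
|BD| = 7.4515
circle(B,6.00) ∩ circle(D,5.00): a=4.4639, h=4.0092
  candidates: C₊=(1.6991,2.5499) cross=29.875; C₋=(4.7862,-4.8504) cross=-29.875
  mode + wants cross > 0 → take C=(1.6991,2.5499) (cross=29.875)
ex = (C−B)/|BC| = (0.4294,0.9031); ey = (-0.9031,0.4294)
P = B + 2.85·ex + -1.81·ey = (1.9812,-1.0721)

1.98 -1.07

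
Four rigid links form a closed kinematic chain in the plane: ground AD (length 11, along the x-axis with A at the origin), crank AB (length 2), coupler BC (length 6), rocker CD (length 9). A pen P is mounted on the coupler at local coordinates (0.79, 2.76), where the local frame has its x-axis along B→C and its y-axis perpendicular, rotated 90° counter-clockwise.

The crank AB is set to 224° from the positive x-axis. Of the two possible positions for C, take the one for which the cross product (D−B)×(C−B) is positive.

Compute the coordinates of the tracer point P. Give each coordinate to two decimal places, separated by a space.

A=(0,0), D=(11.00,0)
B = A + 2.00·(cos224°, sin224°) = (-1.4387, -1.3893)
|BD| = 12.5160
circle(B,6.00) ∩ circle(D,9.00): a=4.4603, h=4.0132
  candidates: C₊=(2.5486,3.0942) cross=50.229; C₋=(3.4395,-4.8826) cross=-50.229
  mode + wants cross > 0 → take C=(2.5486,3.0942) (cross=50.229)
ex = (C−B)/|BC| = (0.6645,0.7472); ey = (-0.7472,0.6645)
P = B + 0.79·ex + 2.76·ey = (-2.9761,1.0352)

-2.98 1.04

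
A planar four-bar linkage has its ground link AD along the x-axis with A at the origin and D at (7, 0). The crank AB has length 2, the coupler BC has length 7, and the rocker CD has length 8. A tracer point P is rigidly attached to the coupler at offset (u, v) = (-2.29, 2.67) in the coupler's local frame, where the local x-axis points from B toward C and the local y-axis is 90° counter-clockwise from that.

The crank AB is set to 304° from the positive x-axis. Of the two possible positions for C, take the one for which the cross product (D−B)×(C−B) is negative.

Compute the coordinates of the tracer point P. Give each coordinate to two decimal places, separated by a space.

A=(0,0), D=(7.00,0)
B = A + 2.00·(cos304°, sin304°) = (1.1184, -1.6581)
|BD| = 6.1109
circle(B,7.00) ∩ circle(D,8.00): a=1.8281, h=6.7571
  candidates: C₊=(1.0445,5.3415) cross=41.292; C₋=(4.7113,-7.6656) cross=-41.292
  mode - wants cross < 0 → take C=(4.7113,-7.6656) (cross=-41.292)
ex = (C−B)/|BC| = (0.5133,-0.8582); ey = (0.8582,0.5133)
P = B + -2.29·ex + 2.67·ey = (2.2344,1.6777)

2.23 1.68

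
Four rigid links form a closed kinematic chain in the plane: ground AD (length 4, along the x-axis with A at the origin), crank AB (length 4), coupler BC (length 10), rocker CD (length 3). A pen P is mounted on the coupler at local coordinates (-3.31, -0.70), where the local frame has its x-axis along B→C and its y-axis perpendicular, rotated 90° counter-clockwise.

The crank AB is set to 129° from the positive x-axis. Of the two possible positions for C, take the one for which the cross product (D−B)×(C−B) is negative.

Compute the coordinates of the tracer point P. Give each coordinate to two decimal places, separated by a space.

A=(0,0), D=(4.00,0)
B = A + 4.00·(cos129°, sin129°) = (-2.5173, 3.1086)
|BD| = 7.2207
circle(B,10.00) ∩ circle(D,3.00): a=9.9117, h=1.3261
  candidates: C₊=(6.9998,0.0384) cross=9.575; C₋=(5.8580,-2.3554) cross=-9.575
  mode - wants cross < 0 → take C=(5.8580,-2.3554) (cross=-9.575)
ex = (C−B)/|BC| = (0.8375,-0.5464); ey = (0.5464,0.8375)
P = B + -3.31·ex + -0.70·ey = (-5.6720,4.3309)

-5.67 4.33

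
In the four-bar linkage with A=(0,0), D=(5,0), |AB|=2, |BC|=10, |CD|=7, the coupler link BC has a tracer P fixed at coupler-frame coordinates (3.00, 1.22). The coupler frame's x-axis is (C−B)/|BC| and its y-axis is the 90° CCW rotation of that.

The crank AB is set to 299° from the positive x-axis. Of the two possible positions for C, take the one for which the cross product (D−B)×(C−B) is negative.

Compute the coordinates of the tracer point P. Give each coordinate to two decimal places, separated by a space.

4.17 -1.26

A=(0,0), D=(5.00,0)
B = A + 2.00·(cos299°, sin299°) = (0.9696, -1.7492)
|BD| = 4.3936
circle(B,10.00) ∩ circle(D,7.00): a=8.0007, h=5.9991
  candidates: C₊=(5.9204,6.9392) cross=26.358; C₋=(10.6973,-4.0670) cross=-26.358
  mode - wants cross < 0 → take C=(10.6973,-4.0670) (cross=-26.358)
ex = (C−B)/|BC| = (0.9728,-0.2318); ey = (0.2318,0.9728)
P = B + 3.00·ex + 1.22·ey = (4.1707,-1.2578)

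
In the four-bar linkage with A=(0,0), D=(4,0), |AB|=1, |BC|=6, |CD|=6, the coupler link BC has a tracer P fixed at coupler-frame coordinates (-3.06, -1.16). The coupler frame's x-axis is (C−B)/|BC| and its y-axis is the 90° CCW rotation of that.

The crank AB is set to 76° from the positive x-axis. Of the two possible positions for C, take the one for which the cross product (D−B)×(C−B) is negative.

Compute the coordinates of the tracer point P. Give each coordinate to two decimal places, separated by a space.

A=(0,0), D=(4.00,0)
B = A + 1.00·(cos76°, sin76°) = (0.2419, 0.9703)
|BD| = 3.8813
circle(B,6.00) ∩ circle(D,6.00): a=1.9407, h=5.6775
  candidates: C₊=(3.5403,5.9824) cross=22.036; C₋=(0.7016,-5.0121) cross=-22.036
  mode - wants cross < 0 → take C=(0.7016,-5.0121) (cross=-22.036)
ex = (C−B)/|BC| = (0.0766,-0.9971); ey = (0.9971,0.0766)
P = B + -3.06·ex + -1.16·ey = (-1.1491,3.9324)

-1.15 3.93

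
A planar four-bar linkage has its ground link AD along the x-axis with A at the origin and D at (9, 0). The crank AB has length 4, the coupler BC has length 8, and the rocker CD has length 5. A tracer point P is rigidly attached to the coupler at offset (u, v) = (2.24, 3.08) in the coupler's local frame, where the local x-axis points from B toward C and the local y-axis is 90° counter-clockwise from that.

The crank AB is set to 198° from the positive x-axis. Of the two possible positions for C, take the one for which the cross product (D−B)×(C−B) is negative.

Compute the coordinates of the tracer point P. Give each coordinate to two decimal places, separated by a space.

A=(0,0), D=(9.00,0)
B = A + 4.00·(cos198°, sin198°) = (-3.8042, -1.2361)
|BD| = 12.8638
circle(B,8.00) ∩ circle(D,5.00): a=7.9478, h=0.9127
  candidates: C₊=(4.0191,0.4361) cross=11.741; C₋=(4.1945,-1.3809) cross=-11.741
  mode - wants cross < 0 → take C=(4.1945,-1.3809) (cross=-11.741)
ex = (C−B)/|BC| = (0.9998,-0.0181); ey = (0.0181,0.9998)
P = B + 2.24·ex + 3.08·ey = (-1.5088,1.8029)

-1.51 1.80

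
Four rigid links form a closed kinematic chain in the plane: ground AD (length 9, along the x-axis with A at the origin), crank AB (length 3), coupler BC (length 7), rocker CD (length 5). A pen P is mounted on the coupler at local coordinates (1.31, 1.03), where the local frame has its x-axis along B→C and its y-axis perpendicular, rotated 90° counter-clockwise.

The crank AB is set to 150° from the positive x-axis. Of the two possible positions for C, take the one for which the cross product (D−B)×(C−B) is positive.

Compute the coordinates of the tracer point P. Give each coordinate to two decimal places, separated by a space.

-1.35 2.61

A=(0,0), D=(9.00,0)
B = A + 3.00·(cos150°, sin150°) = (-2.5981, 1.5000)
|BD| = 11.6947
circle(B,7.00) ∩ circle(D,5.00): a=6.8734, h=1.3251
  candidates: C₊=(4.3886,1.9325) cross=15.496; C₋=(4.0486,-0.6957) cross=-15.496
  mode + wants cross > 0 → take C=(4.3886,1.9325) (cross=15.496)
ex = (C−B)/|BC| = (0.9981,0.0618); ey = (-0.0618,0.9981)
P = B + 1.31·ex + 1.03·ey = (-1.3542,2.6090)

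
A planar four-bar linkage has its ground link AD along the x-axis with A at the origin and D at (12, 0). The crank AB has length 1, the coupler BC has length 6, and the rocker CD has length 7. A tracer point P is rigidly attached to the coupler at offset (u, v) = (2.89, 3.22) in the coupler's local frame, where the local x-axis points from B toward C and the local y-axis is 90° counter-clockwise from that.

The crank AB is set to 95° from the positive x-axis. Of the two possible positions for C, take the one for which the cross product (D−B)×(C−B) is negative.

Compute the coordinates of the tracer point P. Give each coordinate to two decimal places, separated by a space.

A=(0,0), D=(12.00,0)
B = A + 1.00·(cos95°, sin95°) = (-0.0872, 0.9962)
|BD| = 12.1281
circle(B,6.00) ∩ circle(D,7.00): a=5.5281, h=2.3323
  candidates: C₊=(5.6139,2.8666) cross=28.287; C₋=(5.2307,-1.7823) cross=-28.287
  mode - wants cross < 0 → take C=(5.2307,-1.7823) (cross=-28.287)
ex = (C−B)/|BC| = (0.8863,-0.4631); ey = (0.4631,0.8863)
P = B + 2.89·ex + 3.22·ey = (3.9654,2.5118)

3.97 2.51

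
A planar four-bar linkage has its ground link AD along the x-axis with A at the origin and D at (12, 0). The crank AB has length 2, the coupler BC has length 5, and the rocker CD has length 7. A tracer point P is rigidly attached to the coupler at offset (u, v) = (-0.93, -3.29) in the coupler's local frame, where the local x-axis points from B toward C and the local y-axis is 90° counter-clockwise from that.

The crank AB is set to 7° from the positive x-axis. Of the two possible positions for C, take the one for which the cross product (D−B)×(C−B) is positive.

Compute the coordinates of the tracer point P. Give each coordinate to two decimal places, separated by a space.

3.33 -2.90

A=(0,0), D=(12.00,0)
B = A + 2.00·(cos7°, sin7°) = (1.9851, 0.2437)
|BD| = 10.0179
circle(B,5.00) ∩ circle(D,7.00): a=3.8111, h=3.2366
  candidates: C₊=(5.8738,3.3867) cross=32.424; C₋=(5.7163,-3.0846) cross=-32.424
  mode + wants cross > 0 → take C=(5.8738,3.3867) (cross=32.424)
ex = (C−B)/|BC| = (0.7777,0.6286); ey = (-0.6286,0.7777)
P = B + -0.93·ex + -3.29·ey = (3.3298,-2.8996)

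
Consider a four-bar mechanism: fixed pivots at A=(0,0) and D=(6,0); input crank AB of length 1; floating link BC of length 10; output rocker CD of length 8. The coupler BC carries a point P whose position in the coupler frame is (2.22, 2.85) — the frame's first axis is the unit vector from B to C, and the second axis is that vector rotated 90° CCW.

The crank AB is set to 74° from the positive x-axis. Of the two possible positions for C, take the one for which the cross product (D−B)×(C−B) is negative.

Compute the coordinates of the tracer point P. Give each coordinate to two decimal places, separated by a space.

3.83 0.30

A=(0,0), D=(6.00,0)
B = A + 1.00·(cos74°, sin74°) = (0.2756, 0.9613)
|BD| = 5.8045
circle(B,10.00) ∩ circle(D,8.00): a=6.0033, h=7.9975
  candidates: C₊=(7.5205,7.8542) cross=46.422; C₋=(4.8716,-7.9200) cross=-46.422
  mode - wants cross < 0 → take C=(4.8716,-7.9200) (cross=-46.422)
ex = (C−B)/|BC| = (0.4596,-0.8881); ey = (0.8881,0.4596)
P = B + 2.22·ex + 2.85·ey = (3.8271,0.2995)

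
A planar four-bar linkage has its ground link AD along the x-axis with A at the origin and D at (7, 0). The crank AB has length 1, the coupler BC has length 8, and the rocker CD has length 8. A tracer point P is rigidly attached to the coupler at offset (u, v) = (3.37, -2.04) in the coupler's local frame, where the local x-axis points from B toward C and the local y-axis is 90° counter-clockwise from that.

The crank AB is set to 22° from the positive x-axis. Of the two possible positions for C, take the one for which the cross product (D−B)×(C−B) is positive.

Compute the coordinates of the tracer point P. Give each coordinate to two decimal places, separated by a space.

A=(0,0), D=(7.00,0)
B = A + 1.00·(cos22°, sin22°) = (0.9272, 0.3746)
|BD| = 6.0844
circle(B,8.00) ∩ circle(D,8.00): a=3.0422, h=7.3990
  candidates: C₊=(4.4191,7.5723) cross=45.018; C₋=(3.5080,-7.1977) cross=-45.018
  mode + wants cross > 0 → take C=(4.4191,7.5723) (cross=45.018)
ex = (C−B)/|BC| = (0.4365,0.8997); ey = (-0.8997,0.4365)
P = B + 3.37·ex + -2.04·ey = (4.2336,2.5162)

4.23 2.52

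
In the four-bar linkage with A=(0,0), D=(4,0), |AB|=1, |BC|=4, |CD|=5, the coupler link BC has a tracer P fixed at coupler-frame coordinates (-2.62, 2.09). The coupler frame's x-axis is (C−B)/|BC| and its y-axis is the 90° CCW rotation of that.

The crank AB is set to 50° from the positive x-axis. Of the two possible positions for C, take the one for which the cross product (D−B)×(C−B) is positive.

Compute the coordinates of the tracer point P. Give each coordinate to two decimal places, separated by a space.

-2.18 -1.04

A=(0,0), D=(4.00,0)
B = A + 1.00·(cos50°, sin50°) = (0.6428, 0.7660)
|BD| = 3.4435
circle(B,4.00) ∩ circle(D,5.00): a=0.4149, h=3.9784
  candidates: C₊=(1.9324,4.5525) cross=13.700; C₋=(0.1623,-3.2050) cross=-13.700
  mode + wants cross > 0 → take C=(1.9324,4.5525) (cross=13.700)
ex = (C−B)/|BC| = (0.3224,0.9466); ey = (-0.9466,0.3224)
P = B + -2.62·ex + 2.09·ey = (-2.1803,-1.0403)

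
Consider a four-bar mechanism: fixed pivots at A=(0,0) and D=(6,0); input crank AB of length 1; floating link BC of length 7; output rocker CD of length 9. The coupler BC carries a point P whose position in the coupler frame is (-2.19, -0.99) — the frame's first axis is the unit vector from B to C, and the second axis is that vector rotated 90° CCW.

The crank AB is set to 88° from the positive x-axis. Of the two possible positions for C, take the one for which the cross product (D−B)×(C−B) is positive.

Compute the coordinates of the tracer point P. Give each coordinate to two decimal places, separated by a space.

0.52 -1.35

A=(0,0), D=(6.00,0)
B = A + 1.00·(cos88°, sin88°) = (0.0349, 0.9994)
|BD| = 6.0482
circle(B,7.00) ∩ circle(D,9.00): a=0.3787, h=6.9897
  candidates: C₊=(1.5634,7.8305) cross=42.276; C₋=(-0.7465,-5.9569) cross=-42.276
  mode + wants cross > 0 → take C=(1.5634,7.8305) (cross=42.276)
ex = (C−B)/|BC| = (0.2184,0.9759); ey = (-0.9759,0.2184)
P = B + -2.19·ex + -0.99·ey = (0.5228,-1.3539)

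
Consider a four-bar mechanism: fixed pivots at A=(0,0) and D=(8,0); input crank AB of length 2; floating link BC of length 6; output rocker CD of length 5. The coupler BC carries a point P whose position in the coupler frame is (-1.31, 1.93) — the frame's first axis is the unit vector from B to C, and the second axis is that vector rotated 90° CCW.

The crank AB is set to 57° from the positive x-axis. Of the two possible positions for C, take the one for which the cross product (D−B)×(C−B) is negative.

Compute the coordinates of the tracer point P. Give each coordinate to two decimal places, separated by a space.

2.01 3.82

A=(0,0), D=(8.00,0)
B = A + 2.00·(cos57°, sin57°) = (1.0893, 1.6773)
|BD| = 7.1114
circle(B,6.00) ∩ circle(D,5.00): a=4.3291, h=4.1544
  candidates: C₊=(6.2761,4.6934) cross=29.543; C₋=(4.3163,-3.3809) cross=-29.543
  mode - wants cross < 0 → take C=(4.3163,-3.3809) (cross=-29.543)
ex = (C−B)/|BC| = (0.5378,-0.8430); ey = (0.8430,0.5378)
P = B + -1.31·ex + 1.93·ey = (2.0118,3.8198)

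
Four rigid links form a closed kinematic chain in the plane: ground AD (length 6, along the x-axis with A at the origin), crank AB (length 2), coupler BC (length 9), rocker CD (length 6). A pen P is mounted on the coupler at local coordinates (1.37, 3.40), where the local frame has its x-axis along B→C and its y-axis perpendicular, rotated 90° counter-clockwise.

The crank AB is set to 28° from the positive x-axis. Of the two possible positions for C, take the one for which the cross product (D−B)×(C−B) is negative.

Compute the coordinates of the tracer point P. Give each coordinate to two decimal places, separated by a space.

5.20 2.22

A=(0,0), D=(6.00,0)
B = A + 2.00·(cos28°, sin28°) = (1.7659, 0.9389)
|BD| = 4.3370
circle(B,9.00) ∩ circle(D,6.00): a=7.3564, h=5.1849
  candidates: C₊=(10.0704,4.4082) cross=22.487; C₋=(7.8254,-5.7156) cross=-22.487
  mode - wants cross < 0 → take C=(7.8254,-5.7156) (cross=-22.487)
ex = (C−B)/|BC| = (0.6733,-0.7394); ey = (0.7394,0.6733)
P = B + 1.37·ex + 3.40·ey = (5.2022,2.2151)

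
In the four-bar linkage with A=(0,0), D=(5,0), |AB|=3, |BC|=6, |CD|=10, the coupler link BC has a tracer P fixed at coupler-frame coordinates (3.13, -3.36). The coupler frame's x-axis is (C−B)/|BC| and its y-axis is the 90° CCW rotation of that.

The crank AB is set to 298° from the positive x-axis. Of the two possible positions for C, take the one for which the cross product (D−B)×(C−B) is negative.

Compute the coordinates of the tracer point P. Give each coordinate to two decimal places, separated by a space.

A=(0,0), D=(5.00,0)
B = A + 3.00·(cos298°, sin298°) = (1.4084, -2.6488)
|BD| = 4.4627
circle(B,6.00) ∩ circle(D,10.00): a=-4.9392, h=3.4066
  candidates: C₊=(-4.5886,-2.8389) cross=15.203; C₋=(-0.5446,-8.3221) cross=-15.203
  mode - wants cross < 0 → take C=(-0.5446,-8.3221) (cross=-15.203)
ex = (C−B)/|BC| = (-0.3255,-0.9455); ey = (0.9455,-0.3255)
P = B + 3.13·ex + -3.36·ey = (-2.7874,-4.5147)

-2.79 -4.51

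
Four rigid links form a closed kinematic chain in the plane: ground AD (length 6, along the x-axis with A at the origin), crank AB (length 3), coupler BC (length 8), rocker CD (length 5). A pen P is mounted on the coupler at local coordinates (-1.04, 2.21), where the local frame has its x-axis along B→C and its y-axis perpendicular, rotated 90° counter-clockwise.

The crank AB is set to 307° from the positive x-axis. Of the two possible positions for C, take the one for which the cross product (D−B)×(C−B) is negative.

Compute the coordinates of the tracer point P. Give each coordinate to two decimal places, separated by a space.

A=(0,0), D=(6.00,0)
B = A + 3.00·(cos307°, sin307°) = (1.8054, -2.3959)
|BD| = 4.8306
circle(B,8.00) ∩ circle(D,5.00): a=6.4521, h=4.7298
  candidates: C₊=(5.0621,4.9112) cross=22.848; C₋=(9.7539,-3.3028) cross=-22.848
  mode - wants cross < 0 → take C=(9.7539,-3.3028) (cross=-22.848)
ex = (C−B)/|BC| = (0.9936,-0.1134); ey = (0.1134,0.9936)
P = B + -1.04·ex + 2.21·ey = (1.0227,-0.0823)

1.02 -0.08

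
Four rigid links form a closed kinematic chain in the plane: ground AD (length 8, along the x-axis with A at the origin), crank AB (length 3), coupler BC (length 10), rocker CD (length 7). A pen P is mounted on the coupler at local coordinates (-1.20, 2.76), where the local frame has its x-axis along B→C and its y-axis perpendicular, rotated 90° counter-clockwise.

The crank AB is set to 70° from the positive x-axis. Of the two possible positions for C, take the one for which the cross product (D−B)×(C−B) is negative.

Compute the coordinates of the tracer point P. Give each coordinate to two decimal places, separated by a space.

A=(0,0), D=(8.00,0)
B = A + 3.00·(cos70°, sin70°) = (1.0261, 2.8191)
|BD| = 7.5222
circle(B,10.00) ∩ circle(D,7.00): a=7.1511, h=6.9902
  candidates: C₊=(10.2756,6.6198) cross=52.581; C₋=(5.0362,-6.3416) cross=-52.581
  mode - wants cross < 0 → take C=(5.0362,-6.3416) (cross=-52.581)
ex = (C−B)/|BC| = (0.4010,-0.9161); ey = (0.9161,0.4010)
P = B + -1.20·ex + 2.76·ey = (3.0732,5.0252)

3.07 5.03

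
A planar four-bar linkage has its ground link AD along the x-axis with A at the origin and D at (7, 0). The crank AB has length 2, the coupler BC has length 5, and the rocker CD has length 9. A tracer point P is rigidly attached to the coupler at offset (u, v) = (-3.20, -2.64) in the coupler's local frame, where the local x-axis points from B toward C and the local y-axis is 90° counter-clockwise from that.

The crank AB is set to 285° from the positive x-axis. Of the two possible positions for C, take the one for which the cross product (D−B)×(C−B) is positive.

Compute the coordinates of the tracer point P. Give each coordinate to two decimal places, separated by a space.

A=(0,0), D=(7.00,0)
B = A + 2.00·(cos285°, sin285°) = (0.5176, -1.9319)
|BD| = 6.7641
circle(B,5.00) ∩ circle(D,9.00): a=-0.7574, h=4.9423
  candidates: C₊=(-1.6198,2.5883) cross=33.430; C₋=(1.2033,-6.8846) cross=-33.430
  mode + wants cross > 0 → take C=(-1.6198,2.5883) (cross=33.430)
ex = (C−B)/|BC| = (-0.4275,0.9040); ey = (-0.9040,-0.4275)
P = B + -3.20·ex + -2.64·ey = (4.2722,-3.6962)

4.27 -3.70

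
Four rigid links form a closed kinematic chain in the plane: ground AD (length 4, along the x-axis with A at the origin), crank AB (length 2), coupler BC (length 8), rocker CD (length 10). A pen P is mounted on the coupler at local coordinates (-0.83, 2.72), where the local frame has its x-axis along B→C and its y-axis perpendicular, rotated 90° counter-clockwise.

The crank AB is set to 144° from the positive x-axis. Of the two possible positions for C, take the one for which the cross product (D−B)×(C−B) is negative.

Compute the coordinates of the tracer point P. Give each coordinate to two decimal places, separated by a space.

A=(0,0), D=(4.00,0)
B = A + 2.00·(cos144°, sin144°) = (-1.6180, 1.1756)
|BD| = 5.7397
circle(B,8.00) ∩ circle(D,10.00): a=-0.2662, h=7.9956
  candidates: C₊=(-0.2410,9.0562) cross=45.892; C₋=(-3.5162,-6.5960) cross=-45.892
  mode - wants cross < 0 → take C=(-3.5162,-6.5960) (cross=-45.892)
ex = (C−B)/|BC| = (-0.2373,-0.9714); ey = (0.9714,-0.2373)
P = B + -0.83·ex + 2.72·ey = (1.2212,1.3365)

1.22 1.34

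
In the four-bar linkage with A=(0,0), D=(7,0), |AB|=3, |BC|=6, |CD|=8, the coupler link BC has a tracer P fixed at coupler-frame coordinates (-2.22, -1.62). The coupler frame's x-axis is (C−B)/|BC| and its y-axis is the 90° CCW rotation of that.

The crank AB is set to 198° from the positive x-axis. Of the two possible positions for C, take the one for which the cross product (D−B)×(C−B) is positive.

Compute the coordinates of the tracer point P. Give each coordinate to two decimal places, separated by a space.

-2.59 -3.66

A=(0,0), D=(7.00,0)
B = A + 3.00·(cos198°, sin198°) = (-2.8532, -0.9271)
|BD| = 9.8967
circle(B,6.00) ∩ circle(D,8.00): a=3.5337, h=4.8490
  candidates: C₊=(0.2108,4.2316) cross=47.989; C₋=(1.1192,-5.4237) cross=-47.989
  mode + wants cross > 0 → take C=(0.2108,4.2316) (cross=47.989)
ex = (C−B)/|BC| = (0.5107,0.8598); ey = (-0.8598,0.5107)
P = B + -2.22·ex + -1.62·ey = (-2.5940,-3.6630)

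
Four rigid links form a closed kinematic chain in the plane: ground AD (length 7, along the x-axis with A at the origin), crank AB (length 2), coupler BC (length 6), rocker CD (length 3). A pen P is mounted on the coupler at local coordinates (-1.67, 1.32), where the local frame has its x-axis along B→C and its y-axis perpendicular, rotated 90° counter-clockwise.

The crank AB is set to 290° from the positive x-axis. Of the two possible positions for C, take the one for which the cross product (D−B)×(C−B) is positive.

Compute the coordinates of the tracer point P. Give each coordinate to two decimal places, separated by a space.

-1.44 -2.08

A=(0,0), D=(7.00,0)
B = A + 2.00·(cos290°, sin290°) = (0.6840, -1.8794)
|BD| = 6.5896
circle(B,6.00) ∩ circle(D,3.00): a=5.3435, h=2.7289
  candidates: C₊=(5.0273,2.2602) cross=17.983; C₋=(6.5839,-2.9710) cross=-17.983
  mode + wants cross > 0 → take C=(5.0273,2.2602) (cross=17.983)
ex = (C−B)/|BC| = (0.7239,0.6899); ey = (-0.6899,0.7239)
P = B + -1.67·ex + 1.32·ey = (-1.4355,-2.0760)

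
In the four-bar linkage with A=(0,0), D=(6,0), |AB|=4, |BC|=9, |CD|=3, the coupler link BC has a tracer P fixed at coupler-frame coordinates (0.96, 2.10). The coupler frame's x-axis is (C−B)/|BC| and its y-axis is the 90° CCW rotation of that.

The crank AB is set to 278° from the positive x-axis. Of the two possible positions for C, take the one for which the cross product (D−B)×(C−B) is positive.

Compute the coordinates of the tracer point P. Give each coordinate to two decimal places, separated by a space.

-0.45 -1.89

A=(0,0), D=(6.00,0)
B = A + 4.00·(cos278°, sin278°) = (0.5567, -3.9611)
|BD| = 6.7320
circle(B,9.00) ∩ circle(D,3.00): a=8.7136, h=2.2524
  candidates: C₊=(6.2770,2.9872) cross=15.163; C₋=(8.9276,-0.6552) cross=-15.163
  mode + wants cross > 0 → take C=(6.2770,2.9872) (cross=15.163)
ex = (C−B)/|BC| = (0.6356,0.7720); ey = (-0.7720,0.6356)
P = B + 0.96·ex + 2.10·ey = (-0.4544,-1.8852)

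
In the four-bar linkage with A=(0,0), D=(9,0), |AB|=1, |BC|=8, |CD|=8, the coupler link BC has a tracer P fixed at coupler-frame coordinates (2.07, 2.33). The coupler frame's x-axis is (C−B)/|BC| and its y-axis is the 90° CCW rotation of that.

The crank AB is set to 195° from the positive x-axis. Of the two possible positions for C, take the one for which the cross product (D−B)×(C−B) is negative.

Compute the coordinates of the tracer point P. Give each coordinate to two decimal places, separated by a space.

2.15 -0.35

A=(0,0), D=(9.00,0)
B = A + 1.00·(cos195°, sin195°) = (-0.9659, -0.2588)
|BD| = 9.9693
circle(B,8.00) ∩ circle(D,8.00): a=4.9846, h=6.2573
  candidates: C₊=(3.8546,6.1257) cross=62.380; C₋=(4.1795,-6.3846) cross=-62.380
  mode - wants cross < 0 → take C=(4.1795,-6.3846) (cross=-62.380)
ex = (C−B)/|BC| = (0.6432,-0.7657); ey = (0.7657,0.6432)
P = B + 2.07·ex + 2.33·ey = (2.1496,-0.3453)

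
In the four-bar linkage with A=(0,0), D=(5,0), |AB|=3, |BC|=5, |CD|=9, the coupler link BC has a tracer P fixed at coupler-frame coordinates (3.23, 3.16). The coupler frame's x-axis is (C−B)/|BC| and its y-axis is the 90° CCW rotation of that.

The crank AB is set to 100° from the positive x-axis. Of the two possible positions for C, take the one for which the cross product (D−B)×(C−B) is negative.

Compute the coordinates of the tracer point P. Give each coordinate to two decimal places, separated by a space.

A=(0,0), D=(5.00,0)
B = A + 3.00·(cos100°, sin100°) = (-0.5209, 2.9544)
|BD| = 6.2617
circle(B,5.00) ∩ circle(D,9.00): a=-1.3407, h=4.8169
  candidates: C₊=(0.5697,7.8340) cross=30.162; C₋=(-3.9758,-0.6600) cross=-30.162
  mode - wants cross < 0 → take C=(-3.9758,-0.6600) (cross=-30.162)
ex = (C−B)/|BC| = (-0.6910,-0.7229); ey = (0.7229,-0.6910)
P = B + 3.23·ex + 3.16·ey = (-0.4684,-1.5640)

-0.47 -1.56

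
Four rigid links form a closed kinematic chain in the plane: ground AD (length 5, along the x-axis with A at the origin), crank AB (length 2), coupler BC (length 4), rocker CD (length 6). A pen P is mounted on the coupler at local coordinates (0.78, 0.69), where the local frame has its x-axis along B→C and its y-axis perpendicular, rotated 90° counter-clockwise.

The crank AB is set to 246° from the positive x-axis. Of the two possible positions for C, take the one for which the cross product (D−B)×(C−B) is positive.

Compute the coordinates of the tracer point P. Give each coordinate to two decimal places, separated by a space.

-1.46 -1.01

A=(0,0), D=(5.00,0)
B = A + 2.00·(cos246°, sin246°) = (-0.8135, -1.8271)
|BD| = 6.0938
circle(B,4.00) ∩ circle(D,6.00): a=1.4059, h=3.7448
  candidates: C₊=(-0.5950,2.1669) cross=22.820; C₋=(1.6505,-4.9781) cross=-22.820
  mode + wants cross > 0 → take C=(-0.5950,2.1669) (cross=22.820)
ex = (C−B)/|BC| = (0.0546,0.9985); ey = (-0.9985,0.0546)
P = B + 0.78·ex + 0.69·ey = (-1.4598,-1.0106)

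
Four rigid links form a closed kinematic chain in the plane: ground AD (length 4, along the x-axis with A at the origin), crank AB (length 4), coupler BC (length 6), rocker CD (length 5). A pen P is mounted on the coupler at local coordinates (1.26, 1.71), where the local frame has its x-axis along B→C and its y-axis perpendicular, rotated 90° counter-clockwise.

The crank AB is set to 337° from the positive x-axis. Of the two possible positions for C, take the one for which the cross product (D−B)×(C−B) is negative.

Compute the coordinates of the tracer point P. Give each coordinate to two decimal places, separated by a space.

A=(0,0), D=(4.00,0)
B = A + 4.00·(cos337°, sin337°) = (3.6820, -1.5629)
|BD| = 1.5949
circle(B,6.00) ∩ circle(D,5.00): a=4.2459, h=4.2394
  candidates: C₊=(0.3742,3.4429) cross=6.762; C₋=(8.6828,1.7525) cross=-6.762
  mode - wants cross < 0 → take C=(8.6828,1.7525) (cross=-6.762)
ex = (C−B)/|BC| = (0.8335,0.5526); ey = (-0.5526,0.8335)
P = B + 1.26·ex + 1.71·ey = (3.7873,0.5585)

3.79 0.56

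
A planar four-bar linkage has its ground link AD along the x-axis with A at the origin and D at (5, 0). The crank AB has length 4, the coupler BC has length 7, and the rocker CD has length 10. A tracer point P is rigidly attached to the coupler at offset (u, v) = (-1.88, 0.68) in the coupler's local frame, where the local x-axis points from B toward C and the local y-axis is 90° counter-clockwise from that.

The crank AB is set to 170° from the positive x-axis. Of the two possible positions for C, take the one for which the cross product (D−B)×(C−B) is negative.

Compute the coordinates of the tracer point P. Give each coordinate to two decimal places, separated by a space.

-3.57 2.66

A=(0,0), D=(5.00,0)
B = A + 4.00·(cos170°, sin170°) = (-3.9392, 0.6946)
|BD| = 8.9662
circle(B,7.00) ∩ circle(D,10.00): a=1.6391, h=6.8054
  candidates: C₊=(-1.7779,7.3526) cross=61.018; C₋=(-2.8323,-6.2173) cross=-61.018
  mode - wants cross < 0 → take C=(-2.8323,-6.2173) (cross=-61.018)
ex = (C−B)/|BC| = (0.1581,-0.9874); ey = (0.9874,0.1581)
P = B + -1.88·ex + 0.68·ey = (-3.5651,2.6585)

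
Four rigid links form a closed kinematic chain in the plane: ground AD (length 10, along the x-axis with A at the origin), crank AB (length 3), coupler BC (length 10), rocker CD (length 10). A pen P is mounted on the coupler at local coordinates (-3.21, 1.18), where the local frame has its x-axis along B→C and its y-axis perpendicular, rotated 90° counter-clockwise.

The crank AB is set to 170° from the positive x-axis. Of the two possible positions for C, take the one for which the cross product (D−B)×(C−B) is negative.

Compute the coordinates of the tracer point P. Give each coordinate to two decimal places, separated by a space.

-4.01 3.77

A=(0,0), D=(10.00,0)
B = A + 3.00·(cos170°, sin170°) = (-2.9544, 0.5209)
|BD| = 12.9649
circle(B,10.00) ∩ circle(D,10.00): a=6.4824, h=7.6143
  candidates: C₊=(3.8287,7.8686) cross=98.719; C₋=(3.2168,-7.3477) cross=-98.719
  mode - wants cross < 0 → take C=(3.2168,-7.3477) (cross=-98.719)
ex = (C−B)/|BC| = (0.6171,-0.7869); ey = (0.7869,0.6171)
P = B + -3.21·ex + 1.18·ey = (-4.0069,3.7750)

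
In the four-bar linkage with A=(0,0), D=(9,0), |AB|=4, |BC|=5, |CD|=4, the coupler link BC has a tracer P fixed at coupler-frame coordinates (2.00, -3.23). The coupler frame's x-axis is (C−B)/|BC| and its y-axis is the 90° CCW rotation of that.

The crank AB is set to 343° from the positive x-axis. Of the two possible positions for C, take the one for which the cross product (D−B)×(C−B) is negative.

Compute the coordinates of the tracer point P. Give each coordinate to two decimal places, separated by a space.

3.76 -4.97

A=(0,0), D=(9.00,0)
B = A + 4.00·(cos343°, sin343°) = (3.8252, -1.1695)
|BD| = 5.3053
circle(B,5.00) ∩ circle(D,4.00): a=3.5009, h=3.5699
  candidates: C₊=(6.4530,3.0843) cross=18.939; C₋=(8.0269,-3.8798) cross=-18.939
  mode - wants cross < 0 → take C=(8.0269,-3.8798) (cross=-18.939)
ex = (C−B)/|BC| = (0.8403,-0.5421); ey = (0.5421,0.8403)
P = B + 2.00·ex + -3.23·ey = (3.7550,-4.9679)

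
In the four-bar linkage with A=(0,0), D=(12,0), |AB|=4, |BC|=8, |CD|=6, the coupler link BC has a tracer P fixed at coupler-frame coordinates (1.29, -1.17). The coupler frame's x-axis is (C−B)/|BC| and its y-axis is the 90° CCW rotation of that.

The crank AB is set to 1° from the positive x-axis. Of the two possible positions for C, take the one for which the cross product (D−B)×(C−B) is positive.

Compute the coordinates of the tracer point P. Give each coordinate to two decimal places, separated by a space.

5.74 0.11

A=(0,0), D=(12.00,0)
B = A + 4.00·(cos1°, sin1°) = (3.9994, 0.0698)
|BD| = 8.0009
circle(B,8.00) ∩ circle(D,6.00): a=5.7503, h=5.5619
  candidates: C₊=(9.7980,5.5813) cross=44.500; C₋=(9.7009,-5.5420) cross=-44.500
  mode + wants cross > 0 → take C=(9.7980,5.5813) (cross=44.500)
ex = (C−B)/|BC| = (0.7248,0.6889); ey = (-0.6889,0.7248)
P = B + 1.29·ex + -1.17·ey = (5.7405,0.1105)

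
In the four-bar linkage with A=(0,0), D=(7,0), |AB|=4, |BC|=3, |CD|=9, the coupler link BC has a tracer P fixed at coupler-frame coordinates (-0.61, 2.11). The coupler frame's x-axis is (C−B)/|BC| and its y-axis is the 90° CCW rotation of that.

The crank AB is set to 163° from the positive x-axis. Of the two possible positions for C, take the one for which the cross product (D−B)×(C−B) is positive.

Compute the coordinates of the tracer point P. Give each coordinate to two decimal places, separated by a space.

A=(0,0), D=(7.00,0)
B = A + 4.00·(cos163°, sin163°) = (-3.8252, 1.1695)
|BD| = 10.8882
circle(B,3.00) ∩ circle(D,9.00): a=2.1378, h=2.1047
  candidates: C₊=(-1.4737,3.0324) cross=22.917; C₋=(-1.9259,-1.1527) cross=-22.917
  mode + wants cross > 0 → take C=(-1.4737,3.0324) (cross=22.917)
ex = (C−B)/|BC| = (0.7838,0.6210); ey = (-0.6210,0.7838)
P = B + -0.61·ex + 2.11·ey = (-5.6136,2.4446)

-5.61 2.44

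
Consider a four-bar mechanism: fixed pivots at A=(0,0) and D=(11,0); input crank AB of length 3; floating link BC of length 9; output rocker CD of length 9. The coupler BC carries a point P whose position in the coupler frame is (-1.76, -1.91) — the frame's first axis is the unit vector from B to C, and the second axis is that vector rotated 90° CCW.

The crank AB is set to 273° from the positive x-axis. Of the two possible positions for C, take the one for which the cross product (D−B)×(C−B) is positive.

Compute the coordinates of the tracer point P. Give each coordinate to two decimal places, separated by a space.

A=(0,0), D=(11.00,0)
B = A + 3.00·(cos273°, sin273°) = (0.1570, -2.9959)
|BD| = 11.2493
circle(B,9.00) ∩ circle(D,9.00): a=5.6246, h=7.0259
  candidates: C₊=(3.7074,5.2742) cross=79.036; C₋=(7.4496,-8.2701) cross=-79.036
  mode + wants cross > 0 → take C=(3.7074,5.2742) (cross=79.036)
ex = (C−B)/|BC| = (0.3945,0.9189); ey = (-0.9189,0.3945)
P = B + -1.76·ex + -1.91·ey = (1.2178,-5.3666)

1.22 -5.37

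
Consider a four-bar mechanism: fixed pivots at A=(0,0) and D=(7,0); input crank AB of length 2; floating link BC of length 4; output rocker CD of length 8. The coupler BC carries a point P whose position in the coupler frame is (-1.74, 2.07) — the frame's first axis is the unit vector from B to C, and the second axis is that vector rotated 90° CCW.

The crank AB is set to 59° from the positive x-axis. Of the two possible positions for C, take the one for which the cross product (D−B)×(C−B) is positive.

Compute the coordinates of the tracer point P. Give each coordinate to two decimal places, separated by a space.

A=(0,0), D=(7.00,0)
B = A + 2.00·(cos59°, sin59°) = (1.0301, 1.7143)
|BD| = 6.2112
circle(B,4.00) ∩ circle(D,8.00): a=-0.7584, h=3.9274
  candidates: C₊=(1.3851,5.6985) cross=24.394; C₋=(-0.7829,-1.8512) cross=-24.394
  mode + wants cross > 0 → take C=(1.3851,5.6985) (cross=24.394)
ex = (C−B)/|BC| = (0.0888,0.9961); ey = (-0.9961,0.0888)
P = B + -1.74·ex + 2.07·ey = (-1.1862,0.1650)

-1.19 0.16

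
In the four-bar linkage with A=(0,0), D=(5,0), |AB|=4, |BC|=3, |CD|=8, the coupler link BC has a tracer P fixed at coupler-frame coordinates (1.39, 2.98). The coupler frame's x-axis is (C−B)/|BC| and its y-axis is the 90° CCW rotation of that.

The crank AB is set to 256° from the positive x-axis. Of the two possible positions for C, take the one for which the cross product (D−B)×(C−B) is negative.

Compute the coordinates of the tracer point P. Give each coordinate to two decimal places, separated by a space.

A=(0,0), D=(5.00,0)
B = A + 4.00·(cos256°, sin256°) = (-0.9677, -3.8812)
|BD| = 7.1188
circle(B,3.00) ∩ circle(D,8.00): a=-0.3036, h=2.9846
  candidates: C₊=(-2.8494,-1.5447) cross=21.247; C₋=(0.4050,-6.5487) cross=-21.247
  mode - wants cross < 0 → take C=(0.4050,-6.5487) (cross=-21.247)
ex = (C−B)/|BC| = (0.4576,-0.8892); ey = (0.8892,0.4576)
P = B + 1.39·ex + 2.98·ey = (2.3181,-3.7536)

2.32 -3.75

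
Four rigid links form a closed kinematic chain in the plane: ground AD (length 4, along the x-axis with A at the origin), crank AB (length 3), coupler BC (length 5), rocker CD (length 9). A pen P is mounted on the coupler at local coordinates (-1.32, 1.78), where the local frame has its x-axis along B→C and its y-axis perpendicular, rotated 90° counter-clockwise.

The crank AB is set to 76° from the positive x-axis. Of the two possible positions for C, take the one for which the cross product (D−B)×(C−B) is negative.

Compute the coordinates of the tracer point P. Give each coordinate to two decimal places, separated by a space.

1.76 0.95

A=(0,0), D=(4.00,0)
B = A + 3.00·(cos76°, sin76°) = (0.7258, 2.9109)
|BD| = 4.3811
circle(B,5.00) ∩ circle(D,9.00): a=-4.2006, h=2.7120
  candidates: C₊=(-0.6116,7.7287) cross=11.882; C₋=(-4.2155,3.6750) cross=-11.882
  mode - wants cross < 0 → take C=(-4.2155,3.6750) (cross=-11.882)
ex = (C−B)/|BC| = (-0.9883,0.1528); ey = (-0.1528,-0.9883)
P = B + -1.32·ex + 1.78·ey = (1.7582,0.9501)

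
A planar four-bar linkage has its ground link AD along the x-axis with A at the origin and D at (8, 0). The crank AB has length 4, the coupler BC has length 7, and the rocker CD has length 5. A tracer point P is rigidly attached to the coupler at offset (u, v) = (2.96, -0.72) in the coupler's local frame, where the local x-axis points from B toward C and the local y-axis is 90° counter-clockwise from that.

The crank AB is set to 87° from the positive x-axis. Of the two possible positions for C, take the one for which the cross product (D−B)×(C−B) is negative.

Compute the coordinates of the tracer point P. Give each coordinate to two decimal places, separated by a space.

A=(0,0), D=(8.00,0)
B = A + 4.00·(cos87°, sin87°) = (0.2093, 3.9945)
|BD| = 8.7550
circle(B,7.00) ∩ circle(D,5.00): a=5.7482, h=3.9948
  candidates: C₊=(7.1470,4.9267) cross=34.975; C₋=(3.5017,-2.1829) cross=-34.975
  mode - wants cross < 0 → take C=(3.5017,-2.1829) (cross=-34.975)
ex = (C−B)/|BC| = (0.4703,-0.8825); ey = (0.8825,0.4703)
P = B + 2.96·ex + -0.72·ey = (0.9661,1.0437)

0.97 1.04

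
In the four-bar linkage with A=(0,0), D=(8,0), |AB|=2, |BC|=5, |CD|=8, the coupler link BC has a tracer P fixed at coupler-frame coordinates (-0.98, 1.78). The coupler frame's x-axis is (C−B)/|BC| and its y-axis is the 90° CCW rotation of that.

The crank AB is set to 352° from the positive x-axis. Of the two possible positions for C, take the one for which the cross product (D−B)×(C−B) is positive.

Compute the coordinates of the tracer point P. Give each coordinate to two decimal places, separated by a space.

A=(0,0), D=(8.00,0)
B = A + 2.00·(cos352°, sin352°) = (1.9805, -0.2783)
|BD| = 6.0259
circle(B,5.00) ∩ circle(D,8.00): a=-0.2231, h=4.9950
  candidates: C₊=(1.5270,4.7010) cross=30.099; C₋=(1.9884,-5.2783) cross=-30.099
  mode + wants cross > 0 → take C=(1.5270,4.7010) (cross=30.099)
ex = (C−B)/|BC| = (-0.0907,0.9959); ey = (-0.9959,-0.0907)
P = B + -0.98·ex + 1.78·ey = (0.2968,-1.4158)

0.30 -1.42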